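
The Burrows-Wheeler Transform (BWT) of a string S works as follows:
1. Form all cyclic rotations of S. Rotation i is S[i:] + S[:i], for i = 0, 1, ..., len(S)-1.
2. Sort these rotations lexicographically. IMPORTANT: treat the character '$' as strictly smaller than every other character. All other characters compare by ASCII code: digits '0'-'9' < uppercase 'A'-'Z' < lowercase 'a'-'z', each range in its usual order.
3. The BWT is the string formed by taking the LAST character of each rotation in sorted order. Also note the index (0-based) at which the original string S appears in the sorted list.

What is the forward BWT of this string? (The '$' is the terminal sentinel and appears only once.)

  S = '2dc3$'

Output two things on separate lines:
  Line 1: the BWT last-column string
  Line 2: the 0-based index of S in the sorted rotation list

Answer: 3$cd2
1

Derivation:
All 5 rotations (rotation i = S[i:]+S[:i]):
  rot[0] = 2dc3$
  rot[1] = dc3$2
  rot[2] = c3$2d
  rot[3] = 3$2dc
  rot[4] = $2dc3
Sorted (with $ < everything):
  sorted[0] = $2dc3  (last char: '3')
  sorted[1] = 2dc3$  (last char: '$')
  sorted[2] = 3$2dc  (last char: 'c')
  sorted[3] = c3$2d  (last char: 'd')
  sorted[4] = dc3$2  (last char: '2')
Last column: 3$cd2
Original string S is at sorted index 1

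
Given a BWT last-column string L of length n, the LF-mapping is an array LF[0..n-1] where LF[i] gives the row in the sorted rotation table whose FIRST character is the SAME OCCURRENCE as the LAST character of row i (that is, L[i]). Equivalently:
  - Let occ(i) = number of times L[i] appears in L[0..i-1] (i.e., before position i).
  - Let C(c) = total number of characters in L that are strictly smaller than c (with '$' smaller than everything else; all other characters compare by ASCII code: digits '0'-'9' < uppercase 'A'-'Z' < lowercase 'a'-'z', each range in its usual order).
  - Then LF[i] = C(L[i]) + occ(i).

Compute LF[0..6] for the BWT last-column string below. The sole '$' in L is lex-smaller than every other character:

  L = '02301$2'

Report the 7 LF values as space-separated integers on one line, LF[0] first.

Char counts: '$':1, '0':2, '1':1, '2':2, '3':1
C (first-col start): C('$')=0, C('0')=1, C('1')=3, C('2')=4, C('3')=6
L[0]='0': occ=0, LF[0]=C('0')+0=1+0=1
L[1]='2': occ=0, LF[1]=C('2')+0=4+0=4
L[2]='3': occ=0, LF[2]=C('3')+0=6+0=6
L[3]='0': occ=1, LF[3]=C('0')+1=1+1=2
L[4]='1': occ=0, LF[4]=C('1')+0=3+0=3
L[5]='$': occ=0, LF[5]=C('$')+0=0+0=0
L[6]='2': occ=1, LF[6]=C('2')+1=4+1=5

Answer: 1 4 6 2 3 0 5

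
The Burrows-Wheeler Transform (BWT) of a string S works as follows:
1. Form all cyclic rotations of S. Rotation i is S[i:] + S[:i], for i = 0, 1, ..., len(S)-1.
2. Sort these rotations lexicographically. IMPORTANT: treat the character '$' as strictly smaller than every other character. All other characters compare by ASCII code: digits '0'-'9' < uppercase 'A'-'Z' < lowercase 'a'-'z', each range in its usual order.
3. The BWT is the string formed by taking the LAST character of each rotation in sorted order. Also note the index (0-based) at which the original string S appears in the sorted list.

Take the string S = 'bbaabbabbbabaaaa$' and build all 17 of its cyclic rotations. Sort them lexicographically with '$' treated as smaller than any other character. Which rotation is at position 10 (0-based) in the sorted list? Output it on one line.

All 17 rotations (rotation i = S[i:]+S[:i]):
  rot[0] = bbaabbabbbabaaaa$
  rot[1] = baabbabbbabaaaa$b
  rot[2] = aabbabbbabaaaa$bb
  rot[3] = abbabbbabaaaa$bba
  rot[4] = bbabbbabaaaa$bbaa
  rot[5] = babbbabaaaa$bbaab
  rot[6] = abbbabaaaa$bbaabb
  rot[7] = bbbabaaaa$bbaabba
  rot[8] = bbabaaaa$bbaabbab
  rot[9] = babaaaa$bbaabbabb
  rot[10] = abaaaa$bbaabbabbb
  rot[11] = baaaa$bbaabbabbba
  rot[12] = aaaa$bbaabbabbbab
  rot[13] = aaa$bbaabbabbbaba
  rot[14] = aa$bbaabbabbbabaa
  rot[15] = a$bbaabbabbbabaaa
  rot[16] = $bbaabbabbbabaaaa
Sorted (with $ < everything):
  sorted[0] = $bbaabbabbbabaaaa
  sorted[1] = a$bbaabbabbbabaaa
  sorted[2] = aa$bbaabbabbbabaa
  sorted[3] = aaa$bbaabbabbbaba
  sorted[4] = aaaa$bbaabbabbbab
  sorted[5] = aabbabbbabaaaa$bb
  sorted[6] = abaaaa$bbaabbabbb
  sorted[7] = abbabbbabaaaa$bba
  sorted[8] = abbbabaaaa$bbaabb
  sorted[9] = baaaa$bbaabbabbba
  sorted[10] = baabbabbbabaaaa$b
  sorted[11] = babaaaa$bbaabbabb
  sorted[12] = babbbabaaaa$bbaab
  sorted[13] = bbaabbabbbabaaaa$
  sorted[14] = bbabaaaa$bbaabbab
  sorted[15] = bbabbbabaaaa$bbaa
  sorted[16] = bbbabaaaa$bbaabba
sorted[10] = baabbabbbabaaaa$b

Answer: baabbabbbabaaaa$b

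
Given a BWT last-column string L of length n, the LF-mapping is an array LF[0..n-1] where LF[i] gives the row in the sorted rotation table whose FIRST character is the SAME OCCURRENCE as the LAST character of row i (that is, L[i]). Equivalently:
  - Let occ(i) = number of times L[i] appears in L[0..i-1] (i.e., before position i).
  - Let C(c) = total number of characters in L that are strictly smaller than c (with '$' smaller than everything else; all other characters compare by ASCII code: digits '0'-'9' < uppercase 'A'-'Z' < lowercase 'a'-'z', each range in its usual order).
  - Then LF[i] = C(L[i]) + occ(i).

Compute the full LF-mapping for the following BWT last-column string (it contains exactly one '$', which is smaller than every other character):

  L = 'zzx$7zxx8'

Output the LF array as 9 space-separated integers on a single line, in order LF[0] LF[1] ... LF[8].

Answer: 6 7 3 0 1 8 4 5 2

Derivation:
Char counts: '$':1, '7':1, '8':1, 'x':3, 'z':3
C (first-col start): C('$')=0, C('7')=1, C('8')=2, C('x')=3, C('z')=6
L[0]='z': occ=0, LF[0]=C('z')+0=6+0=6
L[1]='z': occ=1, LF[1]=C('z')+1=6+1=7
L[2]='x': occ=0, LF[2]=C('x')+0=3+0=3
L[3]='$': occ=0, LF[3]=C('$')+0=0+0=0
L[4]='7': occ=0, LF[4]=C('7')+0=1+0=1
L[5]='z': occ=2, LF[5]=C('z')+2=6+2=8
L[6]='x': occ=1, LF[6]=C('x')+1=3+1=4
L[7]='x': occ=2, LF[7]=C('x')+2=3+2=5
L[8]='8': occ=0, LF[8]=C('8')+0=2+0=2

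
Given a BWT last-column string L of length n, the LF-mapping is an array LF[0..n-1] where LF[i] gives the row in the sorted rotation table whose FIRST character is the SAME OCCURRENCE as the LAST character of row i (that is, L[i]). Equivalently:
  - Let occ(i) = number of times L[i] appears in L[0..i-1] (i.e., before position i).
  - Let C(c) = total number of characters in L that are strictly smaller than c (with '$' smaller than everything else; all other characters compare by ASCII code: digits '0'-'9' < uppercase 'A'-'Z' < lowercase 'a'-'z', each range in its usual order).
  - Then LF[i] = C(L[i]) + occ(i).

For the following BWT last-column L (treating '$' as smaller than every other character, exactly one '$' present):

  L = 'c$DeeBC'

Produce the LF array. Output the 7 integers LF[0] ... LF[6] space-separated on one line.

Answer: 4 0 3 5 6 1 2

Derivation:
Char counts: '$':1, 'B':1, 'C':1, 'D':1, 'c':1, 'e':2
C (first-col start): C('$')=0, C('B')=1, C('C')=2, C('D')=3, C('c')=4, C('e')=5
L[0]='c': occ=0, LF[0]=C('c')+0=4+0=4
L[1]='$': occ=0, LF[1]=C('$')+0=0+0=0
L[2]='D': occ=0, LF[2]=C('D')+0=3+0=3
L[3]='e': occ=0, LF[3]=C('e')+0=5+0=5
L[4]='e': occ=1, LF[4]=C('e')+1=5+1=6
L[5]='B': occ=0, LF[5]=C('B')+0=1+0=1
L[6]='C': occ=0, LF[6]=C('C')+0=2+0=2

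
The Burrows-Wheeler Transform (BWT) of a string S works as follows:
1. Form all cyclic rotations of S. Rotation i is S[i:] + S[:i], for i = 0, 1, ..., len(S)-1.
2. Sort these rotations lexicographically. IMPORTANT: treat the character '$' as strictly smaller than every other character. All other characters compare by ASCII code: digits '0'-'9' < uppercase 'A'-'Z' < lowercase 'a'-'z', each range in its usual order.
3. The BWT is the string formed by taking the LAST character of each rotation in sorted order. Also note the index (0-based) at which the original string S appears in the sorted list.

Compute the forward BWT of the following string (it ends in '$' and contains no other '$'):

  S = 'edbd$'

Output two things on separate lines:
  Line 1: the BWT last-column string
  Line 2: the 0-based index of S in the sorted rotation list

All 5 rotations (rotation i = S[i:]+S[:i]):
  rot[0] = edbd$
  rot[1] = dbd$e
  rot[2] = bd$ed
  rot[3] = d$edb
  rot[4] = $edbd
Sorted (with $ < everything):
  sorted[0] = $edbd  (last char: 'd')
  sorted[1] = bd$ed  (last char: 'd')
  sorted[2] = d$edb  (last char: 'b')
  sorted[3] = dbd$e  (last char: 'e')
  sorted[4] = edbd$  (last char: '$')
Last column: ddbe$
Original string S is at sorted index 4

Answer: ddbe$
4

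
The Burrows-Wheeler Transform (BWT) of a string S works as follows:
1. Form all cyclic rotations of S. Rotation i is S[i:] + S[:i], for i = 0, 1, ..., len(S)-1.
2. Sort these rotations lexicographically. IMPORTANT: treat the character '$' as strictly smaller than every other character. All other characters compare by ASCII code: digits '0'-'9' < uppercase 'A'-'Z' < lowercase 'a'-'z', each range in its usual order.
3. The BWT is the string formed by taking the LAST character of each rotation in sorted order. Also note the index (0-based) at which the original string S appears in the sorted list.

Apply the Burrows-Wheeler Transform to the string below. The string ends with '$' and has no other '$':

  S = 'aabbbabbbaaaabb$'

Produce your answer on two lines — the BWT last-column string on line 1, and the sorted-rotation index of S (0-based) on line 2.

All 16 rotations (rotation i = S[i:]+S[:i]):
  rot[0] = aabbbabbbaaaabb$
  rot[1] = abbbabbbaaaabb$a
  rot[2] = bbbabbbaaaabb$aa
  rot[3] = bbabbbaaaabb$aab
  rot[4] = babbbaaaabb$aabb
  rot[5] = abbbaaaabb$aabbb
  rot[6] = bbbaaaabb$aabbba
  rot[7] = bbaaaabb$aabbbab
  rot[8] = baaaabb$aabbbabb
  rot[9] = aaaabb$aabbbabbb
  rot[10] = aaabb$aabbbabbba
  rot[11] = aabb$aabbbabbbaa
  rot[12] = abb$aabbbabbbaaa
  rot[13] = bb$aabbbabbbaaaa
  rot[14] = b$aabbbabbbaaaab
  rot[15] = $aabbbabbbaaaabb
Sorted (with $ < everything):
  sorted[0] = $aabbbabbbaaaabb  (last char: 'b')
  sorted[1] = aaaabb$aabbbabbb  (last char: 'b')
  sorted[2] = aaabb$aabbbabbba  (last char: 'a')
  sorted[3] = aabb$aabbbabbbaa  (last char: 'a')
  sorted[4] = aabbbabbbaaaabb$  (last char: '$')
  sorted[5] = abb$aabbbabbbaaa  (last char: 'a')
  sorted[6] = abbbaaaabb$aabbb  (last char: 'b')
  sorted[7] = abbbabbbaaaabb$a  (last char: 'a')
  sorted[8] = b$aabbbabbbaaaab  (last char: 'b')
  sorted[9] = baaaabb$aabbbabb  (last char: 'b')
  sorted[10] = babbbaaaabb$aabb  (last char: 'b')
  sorted[11] = bb$aabbbabbbaaaa  (last char: 'a')
  sorted[12] = bbaaaabb$aabbbab  (last char: 'b')
  sorted[13] = bbabbbaaaabb$aab  (last char: 'b')
  sorted[14] = bbbaaaabb$aabbba  (last char: 'a')
  sorted[15] = bbbabbbaaaabb$aa  (last char: 'a')
Last column: bbaa$ababbbabbaa
Original string S is at sorted index 4

Answer: bbaa$ababbbabbaa
4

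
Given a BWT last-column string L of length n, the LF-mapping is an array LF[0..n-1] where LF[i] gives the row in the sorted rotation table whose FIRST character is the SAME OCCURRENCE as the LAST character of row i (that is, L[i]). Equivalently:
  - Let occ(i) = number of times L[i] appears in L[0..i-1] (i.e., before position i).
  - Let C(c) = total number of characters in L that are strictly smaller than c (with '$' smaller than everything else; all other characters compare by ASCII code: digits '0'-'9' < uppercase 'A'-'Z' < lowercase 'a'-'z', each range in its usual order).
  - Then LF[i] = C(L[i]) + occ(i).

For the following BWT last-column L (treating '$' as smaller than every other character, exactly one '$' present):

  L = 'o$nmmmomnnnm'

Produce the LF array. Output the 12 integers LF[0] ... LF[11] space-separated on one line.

Answer: 10 0 6 1 2 3 11 4 7 8 9 5

Derivation:
Char counts: '$':1, 'm':5, 'n':4, 'o':2
C (first-col start): C('$')=0, C('m')=1, C('n')=6, C('o')=10
L[0]='o': occ=0, LF[0]=C('o')+0=10+0=10
L[1]='$': occ=0, LF[1]=C('$')+0=0+0=0
L[2]='n': occ=0, LF[2]=C('n')+0=6+0=6
L[3]='m': occ=0, LF[3]=C('m')+0=1+0=1
L[4]='m': occ=1, LF[4]=C('m')+1=1+1=2
L[5]='m': occ=2, LF[5]=C('m')+2=1+2=3
L[6]='o': occ=1, LF[6]=C('o')+1=10+1=11
L[7]='m': occ=3, LF[7]=C('m')+3=1+3=4
L[8]='n': occ=1, LF[8]=C('n')+1=6+1=7
L[9]='n': occ=2, LF[9]=C('n')+2=6+2=8
L[10]='n': occ=3, LF[10]=C('n')+3=6+3=9
L[11]='m': occ=4, LF[11]=C('m')+4=1+4=5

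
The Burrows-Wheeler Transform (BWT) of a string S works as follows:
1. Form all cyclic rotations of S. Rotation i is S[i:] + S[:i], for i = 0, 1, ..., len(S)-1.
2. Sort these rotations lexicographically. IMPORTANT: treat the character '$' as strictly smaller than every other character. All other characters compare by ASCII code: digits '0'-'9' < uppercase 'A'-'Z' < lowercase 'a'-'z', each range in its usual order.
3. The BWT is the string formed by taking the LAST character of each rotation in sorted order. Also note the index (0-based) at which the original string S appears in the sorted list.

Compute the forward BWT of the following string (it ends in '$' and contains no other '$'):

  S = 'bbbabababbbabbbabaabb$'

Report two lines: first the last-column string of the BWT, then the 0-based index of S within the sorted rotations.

All 22 rotations (rotation i = S[i:]+S[:i]):
  rot[0] = bbbabababbbabbbabaabb$
  rot[1] = bbabababbbabbbabaabb$b
  rot[2] = babababbbabbbabaabb$bb
  rot[3] = abababbbabbbabaabb$bbb
  rot[4] = bababbbabbbabaabb$bbba
  rot[5] = ababbbabbbabaabb$bbbab
  rot[6] = babbbabbbabaabb$bbbaba
  rot[7] = abbbabbbabaabb$bbbabab
  rot[8] = bbbabbbabaabb$bbbababa
  rot[9] = bbabbbabaabb$bbbababab
  rot[10] = babbbabaabb$bbbabababb
  rot[11] = abbbabaabb$bbbabababbb
  rot[12] = bbbabaabb$bbbabababbba
  rot[13] = bbabaabb$bbbabababbbab
  rot[14] = babaabb$bbbabababbbabb
  rot[15] = abaabb$bbbabababbbabbb
  rot[16] = baabb$bbbabababbbabbba
  rot[17] = aabb$bbbabababbbabbbab
  rot[18] = abb$bbbabababbbabbbaba
  rot[19] = bb$bbbabababbbabbbabaa
  rot[20] = b$bbbabababbbabbbabaab
  rot[21] = $bbbabababbbabbbabaabb
Sorted (with $ < everything):
  sorted[0] = $bbbabababbbabbbabaabb  (last char: 'b')
  sorted[1] = aabb$bbbabababbbabbbab  (last char: 'b')
  sorted[2] = abaabb$bbbabababbbabbb  (last char: 'b')
  sorted[3] = abababbbabbbabaabb$bbb  (last char: 'b')
  sorted[4] = ababbbabbbabaabb$bbbab  (last char: 'b')
  sorted[5] = abb$bbbabababbbabbbaba  (last char: 'a')
  sorted[6] = abbbabaabb$bbbabababbb  (last char: 'b')
  sorted[7] = abbbabbbabaabb$bbbabab  (last char: 'b')
  sorted[8] = b$bbbabababbbabbbabaab  (last char: 'b')
  sorted[9] = baabb$bbbabababbbabbba  (last char: 'a')
  sorted[10] = babaabb$bbbabababbbabb  (last char: 'b')
  sorted[11] = babababbbabbbabaabb$bb  (last char: 'b')
  sorted[12] = bababbbabbbabaabb$bbba  (last char: 'a')
  sorted[13] = babbbabaabb$bbbabababb  (last char: 'b')
  sorted[14] = babbbabbbabaabb$bbbaba  (last char: 'a')
  sorted[15] = bb$bbbabababbbabbbabaa  (last char: 'a')
  sorted[16] = bbabaabb$bbbabababbbab  (last char: 'b')
  sorted[17] = bbabababbbabbbabaabb$b  (last char: 'b')
  sorted[18] = bbabbbabaabb$bbbababab  (last char: 'b')
  sorted[19] = bbbabaabb$bbbabababbba  (last char: 'a')
  sorted[20] = bbbabababbbabbbabaabb$  (last char: '$')
  sorted[21] = bbbabbbabaabb$bbbababa  (last char: 'a')
Last column: bbbbbabbbabbabaabbba$a
Original string S is at sorted index 20

Answer: bbbbbabbbabbabaabbba$a
20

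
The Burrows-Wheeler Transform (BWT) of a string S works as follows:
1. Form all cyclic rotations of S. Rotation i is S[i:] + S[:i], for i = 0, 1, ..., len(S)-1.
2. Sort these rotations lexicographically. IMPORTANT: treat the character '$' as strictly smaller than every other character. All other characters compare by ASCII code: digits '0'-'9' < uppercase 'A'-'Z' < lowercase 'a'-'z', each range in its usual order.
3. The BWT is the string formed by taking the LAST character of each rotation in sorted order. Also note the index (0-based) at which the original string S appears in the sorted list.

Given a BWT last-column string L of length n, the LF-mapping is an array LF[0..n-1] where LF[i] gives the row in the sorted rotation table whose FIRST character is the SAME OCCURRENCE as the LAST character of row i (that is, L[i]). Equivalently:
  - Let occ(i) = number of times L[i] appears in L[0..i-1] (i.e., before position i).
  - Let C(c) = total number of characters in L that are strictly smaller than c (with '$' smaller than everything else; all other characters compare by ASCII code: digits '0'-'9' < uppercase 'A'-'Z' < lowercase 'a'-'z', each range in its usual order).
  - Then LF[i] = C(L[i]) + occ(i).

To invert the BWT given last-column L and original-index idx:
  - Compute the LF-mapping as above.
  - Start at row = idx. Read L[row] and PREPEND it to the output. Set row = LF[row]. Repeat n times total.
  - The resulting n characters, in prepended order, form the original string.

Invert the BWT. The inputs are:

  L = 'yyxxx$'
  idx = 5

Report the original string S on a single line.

Answer: yxxxy$

Derivation:
LF mapping: 4 5 1 2 3 0
Walk LF starting at row 5, prepending L[row]:
  step 1: row=5, L[5]='$', prepend. Next row=LF[5]=0
  step 2: row=0, L[0]='y', prepend. Next row=LF[0]=4
  step 3: row=4, L[4]='x', prepend. Next row=LF[4]=3
  step 4: row=3, L[3]='x', prepend. Next row=LF[3]=2
  step 5: row=2, L[2]='x', prepend. Next row=LF[2]=1
  step 6: row=1, L[1]='y', prepend. Next row=LF[1]=5
Reversed output: yxxxy$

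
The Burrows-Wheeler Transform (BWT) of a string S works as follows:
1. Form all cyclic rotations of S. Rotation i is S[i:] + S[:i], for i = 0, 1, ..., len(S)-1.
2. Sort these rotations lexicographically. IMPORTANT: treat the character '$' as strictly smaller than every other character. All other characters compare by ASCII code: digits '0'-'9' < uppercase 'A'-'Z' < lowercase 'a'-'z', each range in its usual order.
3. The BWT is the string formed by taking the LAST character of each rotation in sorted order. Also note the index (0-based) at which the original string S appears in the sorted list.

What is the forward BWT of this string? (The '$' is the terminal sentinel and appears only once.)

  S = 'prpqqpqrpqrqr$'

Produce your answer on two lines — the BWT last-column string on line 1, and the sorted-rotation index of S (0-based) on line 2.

Answer: rrqr$qprppqpqq
4

Derivation:
All 14 rotations (rotation i = S[i:]+S[:i]):
  rot[0] = prpqqpqrpqrqr$
  rot[1] = rpqqpqrpqrqr$p
  rot[2] = pqqpqrpqrqr$pr
  rot[3] = qqpqrpqrqr$prp
  rot[4] = qpqrpqrqr$prpq
  rot[5] = pqrpqrqr$prpqq
  rot[6] = qrpqrqr$prpqqp
  rot[7] = rpqrqr$prpqqpq
  rot[8] = pqrqr$prpqqpqr
  rot[9] = qrqr$prpqqpqrp
  rot[10] = rqr$prpqqpqrpq
  rot[11] = qr$prpqqpqrpqr
  rot[12] = r$prpqqpqrpqrq
  rot[13] = $prpqqpqrpqrqr
Sorted (with $ < everything):
  sorted[0] = $prpqqpqrpqrqr  (last char: 'r')
  sorted[1] = pqqpqrpqrqr$pr  (last char: 'r')
  sorted[2] = pqrpqrqr$prpqq  (last char: 'q')
  sorted[3] = pqrqr$prpqqpqr  (last char: 'r')
  sorted[4] = prpqqpqrpqrqr$  (last char: '$')
  sorted[5] = qpqrpqrqr$prpq  (last char: 'q')
  sorted[6] = qqpqrpqrqr$prp  (last char: 'p')
  sorted[7] = qr$prpqqpqrpqr  (last char: 'r')
  sorted[8] = qrpqrqr$prpqqp  (last char: 'p')
  sorted[9] = qrqr$prpqqpqrp  (last char: 'p')
  sorted[10] = r$prpqqpqrpqrq  (last char: 'q')
  sorted[11] = rpqqpqrpqrqr$p  (last char: 'p')
  sorted[12] = rpqrqr$prpqqpq  (last char: 'q')
  sorted[13] = rqr$prpqqpqrpq  (last char: 'q')
Last column: rrqr$qprppqpqq
Original string S is at sorted index 4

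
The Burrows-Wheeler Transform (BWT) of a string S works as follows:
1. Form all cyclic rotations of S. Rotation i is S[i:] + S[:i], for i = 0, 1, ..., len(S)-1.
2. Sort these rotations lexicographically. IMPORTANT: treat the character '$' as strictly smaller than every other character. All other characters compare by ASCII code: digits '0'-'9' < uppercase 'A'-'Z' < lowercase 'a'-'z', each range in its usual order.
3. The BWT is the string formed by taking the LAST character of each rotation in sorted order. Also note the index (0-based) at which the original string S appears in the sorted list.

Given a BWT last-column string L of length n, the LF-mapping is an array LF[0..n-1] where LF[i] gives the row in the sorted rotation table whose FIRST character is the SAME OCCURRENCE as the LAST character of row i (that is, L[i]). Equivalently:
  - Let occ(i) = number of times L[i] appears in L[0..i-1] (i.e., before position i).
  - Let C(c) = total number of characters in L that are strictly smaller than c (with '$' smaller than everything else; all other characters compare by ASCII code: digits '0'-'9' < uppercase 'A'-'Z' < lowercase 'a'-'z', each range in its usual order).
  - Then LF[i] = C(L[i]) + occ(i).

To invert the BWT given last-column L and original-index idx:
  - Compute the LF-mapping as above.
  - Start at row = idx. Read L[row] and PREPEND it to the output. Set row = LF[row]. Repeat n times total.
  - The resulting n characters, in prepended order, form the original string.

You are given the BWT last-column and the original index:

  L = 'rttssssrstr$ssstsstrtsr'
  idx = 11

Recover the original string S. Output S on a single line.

Answer: sssssttrsrtssrssrttstr$

Derivation:
LF mapping: 1 17 18 6 7 8 9 2 10 19 3 0 11 12 13 20 14 15 21 4 22 16 5
Walk LF starting at row 11, prepending L[row]:
  step 1: row=11, L[11]='$', prepend. Next row=LF[11]=0
  step 2: row=0, L[0]='r', prepend. Next row=LF[0]=1
  step 3: row=1, L[1]='t', prepend. Next row=LF[1]=17
  step 4: row=17, L[17]='s', prepend. Next row=LF[17]=15
  step 5: row=15, L[15]='t', prepend. Next row=LF[15]=20
  step 6: row=20, L[20]='t', prepend. Next row=LF[20]=22
  step 7: row=22, L[22]='r', prepend. Next row=LF[22]=5
  step 8: row=5, L[5]='s', prepend. Next row=LF[5]=8
  step 9: row=8, L[8]='s', prepend. Next row=LF[8]=10
  step 10: row=10, L[10]='r', prepend. Next row=LF[10]=3
  step 11: row=3, L[3]='s', prepend. Next row=LF[3]=6
  step 12: row=6, L[6]='s', prepend. Next row=LF[6]=9
  step 13: row=9, L[9]='t', prepend. Next row=LF[9]=19
  step 14: row=19, L[19]='r', prepend. Next row=LF[19]=4
  step 15: row=4, L[4]='s', prepend. Next row=LF[4]=7
  step 16: row=7, L[7]='r', prepend. Next row=LF[7]=2
  step 17: row=2, L[2]='t', prepend. Next row=LF[2]=18
  step 18: row=18, L[18]='t', prepend. Next row=LF[18]=21
  step 19: row=21, L[21]='s', prepend. Next row=LF[21]=16
  step 20: row=16, L[16]='s', prepend. Next row=LF[16]=14
  step 21: row=14, L[14]='s', prepend. Next row=LF[14]=13
  step 22: row=13, L[13]='s', prepend. Next row=LF[13]=12
  step 23: row=12, L[12]='s', prepend. Next row=LF[12]=11
Reversed output: sssssttrsrtssrssrttstr$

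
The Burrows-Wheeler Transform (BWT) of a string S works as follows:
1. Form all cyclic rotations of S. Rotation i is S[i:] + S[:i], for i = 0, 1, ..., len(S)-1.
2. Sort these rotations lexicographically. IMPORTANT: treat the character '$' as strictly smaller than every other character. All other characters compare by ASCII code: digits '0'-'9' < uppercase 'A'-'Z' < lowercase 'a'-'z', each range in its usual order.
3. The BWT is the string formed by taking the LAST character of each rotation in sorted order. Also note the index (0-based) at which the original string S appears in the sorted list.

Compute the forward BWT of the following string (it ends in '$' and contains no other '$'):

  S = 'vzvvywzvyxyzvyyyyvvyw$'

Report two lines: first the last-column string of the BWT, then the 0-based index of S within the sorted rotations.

All 22 rotations (rotation i = S[i:]+S[:i]):
  rot[0] = vzvvywzvyxyzvyyyyvvyw$
  rot[1] = zvvywzvyxyzvyyyyvvyw$v
  rot[2] = vvywzvyxyzvyyyyvvyw$vz
  rot[3] = vywzvyxyzvyyyyvvyw$vzv
  rot[4] = ywzvyxyzvyyyyvvyw$vzvv
  rot[5] = wzvyxyzvyyyyvvyw$vzvvy
  rot[6] = zvyxyzvyyyyvvyw$vzvvyw
  rot[7] = vyxyzvyyyyvvyw$vzvvywz
  rot[8] = yxyzvyyyyvvyw$vzvvywzv
  rot[9] = xyzvyyyyvvyw$vzvvywzvy
  rot[10] = yzvyyyyvvyw$vzvvywzvyx
  rot[11] = zvyyyyvvyw$vzvvywzvyxy
  rot[12] = vyyyyvvyw$vzvvywzvyxyz
  rot[13] = yyyyvvyw$vzvvywzvyxyzv
  rot[14] = yyyvvyw$vzvvywzvyxyzvy
  rot[15] = yyvvyw$vzvvywzvyxyzvyy
  rot[16] = yvvyw$vzvvywzvyxyzvyyy
  rot[17] = vvyw$vzvvywzvyxyzvyyyy
  rot[18] = vyw$vzvvywzvyxyzvyyyyv
  rot[19] = yw$vzvvywzvyxyzvyyyyvv
  rot[20] = w$vzvvywzvyxyzvyyyyvvy
  rot[21] = $vzvvywzvyxyzvyyyyvvyw
Sorted (with $ < everything):
  sorted[0] = $vzvvywzvyxyzvyyyyvvyw  (last char: 'w')
  sorted[1] = vvyw$vzvvywzvyxyzvyyyy  (last char: 'y')
  sorted[2] = vvywzvyxyzvyyyyvvyw$vz  (last char: 'z')
  sorted[3] = vyw$vzvvywzvyxyzvyyyyv  (last char: 'v')
  sorted[4] = vywzvyxyzvyyyyvvyw$vzv  (last char: 'v')
  sorted[5] = vyxyzvyyyyvvyw$vzvvywz  (last char: 'z')
  sorted[6] = vyyyyvvyw$vzvvywzvyxyz  (last char: 'z')
  sorted[7] = vzvvywzvyxyzvyyyyvvyw$  (last char: '$')
  sorted[8] = w$vzvvywzvyxyzvyyyyvvy  (last char: 'y')
  sorted[9] = wzvyxyzvyyyyvvyw$vzvvy  (last char: 'y')
  sorted[10] = xyzvyyyyvvyw$vzvvywzvy  (last char: 'y')
  sorted[11] = yvvyw$vzvvywzvyxyzvyyy  (last char: 'y')
  sorted[12] = yw$vzvvywzvyxyzvyyyyvv  (last char: 'v')
  sorted[13] = ywzvyxyzvyyyyvvyw$vzvv  (last char: 'v')
  sorted[14] = yxyzvyyyyvvyw$vzvvywzv  (last char: 'v')
  sorted[15] = yyvvyw$vzvvywzvyxyzvyy  (last char: 'y')
  sorted[16] = yyyvvyw$vzvvywzvyxyzvy  (last char: 'y')
  sorted[17] = yyyyvvyw$vzvvywzvyxyzv  (last char: 'v')
  sorted[18] = yzvyyyyvvyw$vzvvywzvyx  (last char: 'x')
  sorted[19] = zvvywzvyxyzvyyyyvvyw$v  (last char: 'v')
  sorted[20] = zvyxyzvyyyyvvyw$vzvvyw  (last char: 'w')
  sorted[21] = zvyyyyvvyw$vzvvywzvyxy  (last char: 'y')
Last column: wyzvvzz$yyyyvvvyyvxvwy
Original string S is at sorted index 7

Answer: wyzvvzz$yyyyvvvyyvxvwy
7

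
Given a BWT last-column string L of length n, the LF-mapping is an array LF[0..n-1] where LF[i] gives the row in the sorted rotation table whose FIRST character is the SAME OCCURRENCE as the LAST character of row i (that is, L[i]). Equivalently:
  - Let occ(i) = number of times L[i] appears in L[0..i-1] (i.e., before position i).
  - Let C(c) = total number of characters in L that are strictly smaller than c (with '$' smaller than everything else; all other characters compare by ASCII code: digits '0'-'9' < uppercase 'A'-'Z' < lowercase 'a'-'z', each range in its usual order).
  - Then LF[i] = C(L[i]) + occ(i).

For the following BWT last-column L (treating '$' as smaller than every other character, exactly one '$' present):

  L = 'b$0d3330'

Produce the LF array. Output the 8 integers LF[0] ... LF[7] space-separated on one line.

Char counts: '$':1, '0':2, '3':3, 'b':1, 'd':1
C (first-col start): C('$')=0, C('0')=1, C('3')=3, C('b')=6, C('d')=7
L[0]='b': occ=0, LF[0]=C('b')+0=6+0=6
L[1]='$': occ=0, LF[1]=C('$')+0=0+0=0
L[2]='0': occ=0, LF[2]=C('0')+0=1+0=1
L[3]='d': occ=0, LF[3]=C('d')+0=7+0=7
L[4]='3': occ=0, LF[4]=C('3')+0=3+0=3
L[5]='3': occ=1, LF[5]=C('3')+1=3+1=4
L[6]='3': occ=2, LF[6]=C('3')+2=3+2=5
L[7]='0': occ=1, LF[7]=C('0')+1=1+1=2

Answer: 6 0 1 7 3 4 5 2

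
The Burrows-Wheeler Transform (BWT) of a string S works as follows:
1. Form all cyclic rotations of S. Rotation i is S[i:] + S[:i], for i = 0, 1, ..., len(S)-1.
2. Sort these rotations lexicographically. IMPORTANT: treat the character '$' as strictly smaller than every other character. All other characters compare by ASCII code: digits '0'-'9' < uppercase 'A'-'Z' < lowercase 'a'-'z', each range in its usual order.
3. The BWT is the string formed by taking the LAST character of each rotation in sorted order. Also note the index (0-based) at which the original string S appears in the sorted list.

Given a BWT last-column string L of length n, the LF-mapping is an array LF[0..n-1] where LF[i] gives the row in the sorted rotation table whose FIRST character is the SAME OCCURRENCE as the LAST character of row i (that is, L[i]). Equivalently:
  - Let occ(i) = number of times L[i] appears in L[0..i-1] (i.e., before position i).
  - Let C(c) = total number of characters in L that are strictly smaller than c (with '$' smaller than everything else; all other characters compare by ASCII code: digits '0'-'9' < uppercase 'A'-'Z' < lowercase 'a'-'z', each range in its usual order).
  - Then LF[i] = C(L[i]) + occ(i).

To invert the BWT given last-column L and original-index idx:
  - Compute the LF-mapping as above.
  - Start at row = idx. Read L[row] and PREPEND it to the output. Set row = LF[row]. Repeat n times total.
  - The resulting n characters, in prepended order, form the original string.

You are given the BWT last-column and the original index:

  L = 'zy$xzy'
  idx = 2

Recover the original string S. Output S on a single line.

LF mapping: 4 2 0 1 5 3
Walk LF starting at row 2, prepending L[row]:
  step 1: row=2, L[2]='$', prepend. Next row=LF[2]=0
  step 2: row=0, L[0]='z', prepend. Next row=LF[0]=4
  step 3: row=4, L[4]='z', prepend. Next row=LF[4]=5
  step 4: row=5, L[5]='y', prepend. Next row=LF[5]=3
  step 5: row=3, L[3]='x', prepend. Next row=LF[3]=1
  step 6: row=1, L[1]='y', prepend. Next row=LF[1]=2
Reversed output: yxyzz$

Answer: yxyzz$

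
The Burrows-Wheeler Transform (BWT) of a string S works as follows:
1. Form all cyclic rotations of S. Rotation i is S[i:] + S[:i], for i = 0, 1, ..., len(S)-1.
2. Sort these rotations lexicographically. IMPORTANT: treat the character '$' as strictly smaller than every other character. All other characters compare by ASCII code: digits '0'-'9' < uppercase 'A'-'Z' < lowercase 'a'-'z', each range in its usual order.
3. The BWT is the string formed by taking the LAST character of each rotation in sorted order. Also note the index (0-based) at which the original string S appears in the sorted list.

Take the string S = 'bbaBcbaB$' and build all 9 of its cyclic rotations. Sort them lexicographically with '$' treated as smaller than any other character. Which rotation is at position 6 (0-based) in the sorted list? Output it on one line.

All 9 rotations (rotation i = S[i:]+S[:i]):
  rot[0] = bbaBcbaB$
  rot[1] = baBcbaB$b
  rot[2] = aBcbaB$bb
  rot[3] = BcbaB$bba
  rot[4] = cbaB$bbaB
  rot[5] = baB$bbaBc
  rot[6] = aB$bbaBcb
  rot[7] = B$bbaBcba
  rot[8] = $bbaBcbaB
Sorted (with $ < everything):
  sorted[0] = $bbaBcbaB
  sorted[1] = B$bbaBcba
  sorted[2] = BcbaB$bba
  sorted[3] = aB$bbaBcb
  sorted[4] = aBcbaB$bb
  sorted[5] = baB$bbaBc
  sorted[6] = baBcbaB$b
  sorted[7] = bbaBcbaB$
  sorted[8] = cbaB$bbaB
sorted[6] = baBcbaB$b

Answer: baBcbaB$b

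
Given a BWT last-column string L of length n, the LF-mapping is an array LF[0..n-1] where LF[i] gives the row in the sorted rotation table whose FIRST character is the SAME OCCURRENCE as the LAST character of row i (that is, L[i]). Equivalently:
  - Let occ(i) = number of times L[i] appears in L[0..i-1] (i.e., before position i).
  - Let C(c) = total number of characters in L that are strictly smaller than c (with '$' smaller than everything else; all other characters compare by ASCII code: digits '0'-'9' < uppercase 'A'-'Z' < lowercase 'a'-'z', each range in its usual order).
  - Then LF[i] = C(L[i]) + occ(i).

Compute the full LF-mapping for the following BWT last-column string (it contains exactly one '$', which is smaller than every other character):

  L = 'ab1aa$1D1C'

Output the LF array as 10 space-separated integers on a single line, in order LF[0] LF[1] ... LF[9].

Answer: 6 9 1 7 8 0 2 5 3 4

Derivation:
Char counts: '$':1, '1':3, 'C':1, 'D':1, 'a':3, 'b':1
C (first-col start): C('$')=0, C('1')=1, C('C')=4, C('D')=5, C('a')=6, C('b')=9
L[0]='a': occ=0, LF[0]=C('a')+0=6+0=6
L[1]='b': occ=0, LF[1]=C('b')+0=9+0=9
L[2]='1': occ=0, LF[2]=C('1')+0=1+0=1
L[3]='a': occ=1, LF[3]=C('a')+1=6+1=7
L[4]='a': occ=2, LF[4]=C('a')+2=6+2=8
L[5]='$': occ=0, LF[5]=C('$')+0=0+0=0
L[6]='1': occ=1, LF[6]=C('1')+1=1+1=2
L[7]='D': occ=0, LF[7]=C('D')+0=5+0=5
L[8]='1': occ=2, LF[8]=C('1')+2=1+2=3
L[9]='C': occ=0, LF[9]=C('C')+0=4+0=4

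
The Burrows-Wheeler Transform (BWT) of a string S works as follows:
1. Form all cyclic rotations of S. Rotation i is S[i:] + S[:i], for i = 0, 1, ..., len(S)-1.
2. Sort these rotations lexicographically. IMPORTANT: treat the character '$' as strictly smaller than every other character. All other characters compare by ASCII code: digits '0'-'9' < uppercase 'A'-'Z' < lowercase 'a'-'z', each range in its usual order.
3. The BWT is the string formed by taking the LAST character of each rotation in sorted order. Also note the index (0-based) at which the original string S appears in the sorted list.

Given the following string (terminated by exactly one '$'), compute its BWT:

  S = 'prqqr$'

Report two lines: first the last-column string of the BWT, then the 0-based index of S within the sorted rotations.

All 6 rotations (rotation i = S[i:]+S[:i]):
  rot[0] = prqqr$
  rot[1] = rqqr$p
  rot[2] = qqr$pr
  rot[3] = qr$prq
  rot[4] = r$prqq
  rot[5] = $prqqr
Sorted (with $ < everything):
  sorted[0] = $prqqr  (last char: 'r')
  sorted[1] = prqqr$  (last char: '$')
  sorted[2] = qqr$pr  (last char: 'r')
  sorted[3] = qr$prq  (last char: 'q')
  sorted[4] = r$prqq  (last char: 'q')
  sorted[5] = rqqr$p  (last char: 'p')
Last column: r$rqqp
Original string S is at sorted index 1

Answer: r$rqqp
1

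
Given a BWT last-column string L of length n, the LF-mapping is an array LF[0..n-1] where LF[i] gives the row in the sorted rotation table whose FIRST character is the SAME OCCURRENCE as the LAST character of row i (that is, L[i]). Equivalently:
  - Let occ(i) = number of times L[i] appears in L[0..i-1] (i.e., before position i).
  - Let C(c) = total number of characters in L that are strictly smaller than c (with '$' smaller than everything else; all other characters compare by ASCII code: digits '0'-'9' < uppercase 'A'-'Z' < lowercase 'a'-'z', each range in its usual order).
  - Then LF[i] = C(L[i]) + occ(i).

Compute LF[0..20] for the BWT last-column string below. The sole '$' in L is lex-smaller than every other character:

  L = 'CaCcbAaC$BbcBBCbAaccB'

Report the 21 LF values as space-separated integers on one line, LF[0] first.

Char counts: '$':1, 'A':2, 'B':4, 'C':4, 'a':3, 'b':3, 'c':4
C (first-col start): C('$')=0, C('A')=1, C('B')=3, C('C')=7, C('a')=11, C('b')=14, C('c')=17
L[0]='C': occ=0, LF[0]=C('C')+0=7+0=7
L[1]='a': occ=0, LF[1]=C('a')+0=11+0=11
L[2]='C': occ=1, LF[2]=C('C')+1=7+1=8
L[3]='c': occ=0, LF[3]=C('c')+0=17+0=17
L[4]='b': occ=0, LF[4]=C('b')+0=14+0=14
L[5]='A': occ=0, LF[5]=C('A')+0=1+0=1
L[6]='a': occ=1, LF[6]=C('a')+1=11+1=12
L[7]='C': occ=2, LF[7]=C('C')+2=7+2=9
L[8]='$': occ=0, LF[8]=C('$')+0=0+0=0
L[9]='B': occ=0, LF[9]=C('B')+0=3+0=3
L[10]='b': occ=1, LF[10]=C('b')+1=14+1=15
L[11]='c': occ=1, LF[11]=C('c')+1=17+1=18
L[12]='B': occ=1, LF[12]=C('B')+1=3+1=4
L[13]='B': occ=2, LF[13]=C('B')+2=3+2=5
L[14]='C': occ=3, LF[14]=C('C')+3=7+3=10
L[15]='b': occ=2, LF[15]=C('b')+2=14+2=16
L[16]='A': occ=1, LF[16]=C('A')+1=1+1=2
L[17]='a': occ=2, LF[17]=C('a')+2=11+2=13
L[18]='c': occ=2, LF[18]=C('c')+2=17+2=19
L[19]='c': occ=3, LF[19]=C('c')+3=17+3=20
L[20]='B': occ=3, LF[20]=C('B')+3=3+3=6

Answer: 7 11 8 17 14 1 12 9 0 3 15 18 4 5 10 16 2 13 19 20 6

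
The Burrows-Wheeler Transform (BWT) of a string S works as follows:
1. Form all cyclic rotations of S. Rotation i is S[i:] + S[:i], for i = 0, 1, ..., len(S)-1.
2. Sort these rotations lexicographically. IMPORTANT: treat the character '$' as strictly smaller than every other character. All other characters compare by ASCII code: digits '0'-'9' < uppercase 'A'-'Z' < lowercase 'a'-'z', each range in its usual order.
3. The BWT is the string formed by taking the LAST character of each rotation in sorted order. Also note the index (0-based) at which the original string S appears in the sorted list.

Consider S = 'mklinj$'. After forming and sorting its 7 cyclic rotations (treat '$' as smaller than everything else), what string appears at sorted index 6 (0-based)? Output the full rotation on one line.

All 7 rotations (rotation i = S[i:]+S[:i]):
  rot[0] = mklinj$
  rot[1] = klinj$m
  rot[2] = linj$mk
  rot[3] = inj$mkl
  rot[4] = nj$mkli
  rot[5] = j$mklin
  rot[6] = $mklinj
Sorted (with $ < everything):
  sorted[0] = $mklinj
  sorted[1] = inj$mkl
  sorted[2] = j$mklin
  sorted[3] = klinj$m
  sorted[4] = linj$mk
  sorted[5] = mklinj$
  sorted[6] = nj$mkli
sorted[6] = nj$mkli

Answer: nj$mkli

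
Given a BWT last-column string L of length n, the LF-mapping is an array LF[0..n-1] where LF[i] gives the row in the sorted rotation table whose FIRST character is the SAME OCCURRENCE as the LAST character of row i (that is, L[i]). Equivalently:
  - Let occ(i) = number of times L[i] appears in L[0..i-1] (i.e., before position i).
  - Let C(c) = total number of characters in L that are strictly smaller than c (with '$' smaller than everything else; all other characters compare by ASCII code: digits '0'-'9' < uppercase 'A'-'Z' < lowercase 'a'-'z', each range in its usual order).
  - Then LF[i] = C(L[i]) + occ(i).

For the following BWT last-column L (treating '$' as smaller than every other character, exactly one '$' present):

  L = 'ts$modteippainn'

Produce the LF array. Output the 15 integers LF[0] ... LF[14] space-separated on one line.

Char counts: '$':1, 'a':1, 'd':1, 'e':1, 'i':2, 'm':1, 'n':2, 'o':1, 'p':2, 's':1, 't':2
C (first-col start): C('$')=0, C('a')=1, C('d')=2, C('e')=3, C('i')=4, C('m')=6, C('n')=7, C('o')=9, C('p')=10, C('s')=12, C('t')=13
L[0]='t': occ=0, LF[0]=C('t')+0=13+0=13
L[1]='s': occ=0, LF[1]=C('s')+0=12+0=12
L[2]='$': occ=0, LF[2]=C('$')+0=0+0=0
L[3]='m': occ=0, LF[3]=C('m')+0=6+0=6
L[4]='o': occ=0, LF[4]=C('o')+0=9+0=9
L[5]='d': occ=0, LF[5]=C('d')+0=2+0=2
L[6]='t': occ=1, LF[6]=C('t')+1=13+1=14
L[7]='e': occ=0, LF[7]=C('e')+0=3+0=3
L[8]='i': occ=0, LF[8]=C('i')+0=4+0=4
L[9]='p': occ=0, LF[9]=C('p')+0=10+0=10
L[10]='p': occ=1, LF[10]=C('p')+1=10+1=11
L[11]='a': occ=0, LF[11]=C('a')+0=1+0=1
L[12]='i': occ=1, LF[12]=C('i')+1=4+1=5
L[13]='n': occ=0, LF[13]=C('n')+0=7+0=7
L[14]='n': occ=1, LF[14]=C('n')+1=7+1=8

Answer: 13 12 0 6 9 2 14 3 4 10 11 1 5 7 8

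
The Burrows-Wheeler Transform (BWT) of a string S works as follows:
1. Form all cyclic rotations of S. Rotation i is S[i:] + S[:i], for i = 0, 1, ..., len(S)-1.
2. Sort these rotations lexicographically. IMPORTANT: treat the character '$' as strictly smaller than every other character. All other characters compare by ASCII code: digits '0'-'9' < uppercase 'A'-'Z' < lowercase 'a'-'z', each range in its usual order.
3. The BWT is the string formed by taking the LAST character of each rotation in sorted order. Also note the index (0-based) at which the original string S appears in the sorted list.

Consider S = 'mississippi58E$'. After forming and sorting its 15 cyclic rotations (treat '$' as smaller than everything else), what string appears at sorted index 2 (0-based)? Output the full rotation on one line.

Answer: 8E$mississippi5

Derivation:
All 15 rotations (rotation i = S[i:]+S[:i]):
  rot[0] = mississippi58E$
  rot[1] = ississippi58E$m
  rot[2] = ssissippi58E$mi
  rot[3] = sissippi58E$mis
  rot[4] = issippi58E$miss
  rot[5] = ssippi58E$missi
  rot[6] = sippi58E$missis
  rot[7] = ippi58E$mississ
  rot[8] = ppi58E$mississi
  rot[9] = pi58E$mississip
  rot[10] = i58E$mississipp
  rot[11] = 58E$mississippi
  rot[12] = 8E$mississippi5
  rot[13] = E$mississippi58
  rot[14] = $mississippi58E
Sorted (with $ < everything):
  sorted[0] = $mississippi58E
  sorted[1] = 58E$mississippi
  sorted[2] = 8E$mississippi5
  sorted[3] = E$mississippi58
  sorted[4] = i58E$mississipp
  sorted[5] = ippi58E$mississ
  sorted[6] = issippi58E$miss
  sorted[7] = ississippi58E$m
  sorted[8] = mississippi58E$
  sorted[9] = pi58E$mississip
  sorted[10] = ppi58E$mississi
  sorted[11] = sippi58E$missis
  sorted[12] = sissippi58E$mis
  sorted[13] = ssippi58E$missi
  sorted[14] = ssissippi58E$mi
sorted[2] = 8E$mississippi5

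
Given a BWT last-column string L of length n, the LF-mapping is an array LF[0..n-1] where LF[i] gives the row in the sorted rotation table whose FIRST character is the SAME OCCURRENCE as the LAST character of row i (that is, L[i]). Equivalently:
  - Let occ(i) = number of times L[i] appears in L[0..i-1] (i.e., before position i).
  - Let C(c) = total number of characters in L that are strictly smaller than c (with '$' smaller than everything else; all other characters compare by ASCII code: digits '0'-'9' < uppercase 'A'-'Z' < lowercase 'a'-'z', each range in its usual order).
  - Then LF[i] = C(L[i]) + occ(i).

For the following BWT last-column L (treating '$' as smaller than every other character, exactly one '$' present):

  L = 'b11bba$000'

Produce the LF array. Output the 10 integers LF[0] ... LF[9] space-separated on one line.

Answer: 7 4 5 8 9 6 0 1 2 3

Derivation:
Char counts: '$':1, '0':3, '1':2, 'a':1, 'b':3
C (first-col start): C('$')=0, C('0')=1, C('1')=4, C('a')=6, C('b')=7
L[0]='b': occ=0, LF[0]=C('b')+0=7+0=7
L[1]='1': occ=0, LF[1]=C('1')+0=4+0=4
L[2]='1': occ=1, LF[2]=C('1')+1=4+1=5
L[3]='b': occ=1, LF[3]=C('b')+1=7+1=8
L[4]='b': occ=2, LF[4]=C('b')+2=7+2=9
L[5]='a': occ=0, LF[5]=C('a')+0=6+0=6
L[6]='$': occ=0, LF[6]=C('$')+0=0+0=0
L[7]='0': occ=0, LF[7]=C('0')+0=1+0=1
L[8]='0': occ=1, LF[8]=C('0')+1=1+1=2
L[9]='0': occ=2, LF[9]=C('0')+2=1+2=3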